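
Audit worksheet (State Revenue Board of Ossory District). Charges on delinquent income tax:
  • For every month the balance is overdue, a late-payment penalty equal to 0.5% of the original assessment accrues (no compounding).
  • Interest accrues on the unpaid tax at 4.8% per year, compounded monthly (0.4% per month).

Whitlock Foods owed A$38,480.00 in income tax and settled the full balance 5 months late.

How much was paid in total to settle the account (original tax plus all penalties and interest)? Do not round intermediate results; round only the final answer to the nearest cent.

Late-payment penalty: 5 × 0.5% × A$38,480.00 = A$962.00
Interest: A$38,480.00 × ((1 + 0.004)^5 − 1) = A$38,480.00 × 0.0201606… = A$775.7815…
Total = A$38,480.00 + A$962.0000 + A$775.7815… = A$40,217.78

A$40,217.78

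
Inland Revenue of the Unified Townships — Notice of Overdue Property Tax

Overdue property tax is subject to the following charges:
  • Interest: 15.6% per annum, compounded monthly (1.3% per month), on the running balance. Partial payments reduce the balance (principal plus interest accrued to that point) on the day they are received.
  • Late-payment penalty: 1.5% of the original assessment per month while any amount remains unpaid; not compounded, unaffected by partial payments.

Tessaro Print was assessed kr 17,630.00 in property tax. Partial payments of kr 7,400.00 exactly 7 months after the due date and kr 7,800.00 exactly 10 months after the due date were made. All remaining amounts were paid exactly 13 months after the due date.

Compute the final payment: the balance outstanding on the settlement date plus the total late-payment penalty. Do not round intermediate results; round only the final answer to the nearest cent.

Balance at month 7: kr 17,630.0000 × (1 + 0.013)^7 = kr 19,298.2723…
After kr 7,400.00 payment: kr 19,298.2723… − kr 7,400.00 = kr 11,898.2723…
Balance at month 10: kr 11,898.2723… × (1 + 0.013)^3 = kr 12,368.3635…
After kr 7,800.00 payment: kr 12,368.3635… − kr 7,800.00 = kr 4,568.3635…
Balance at month 13: kr 4,568.3635… × (1 + 0.013)^3 = kr 4,748.8558…
Penalty: 13 × 1.5% × kr 17,630.00 = kr 3,437.85
Final settlement = outstanding balance + penalty = kr 4,748.8558… + kr 3,437.85 = kr 8,186.71

kr 8,186.71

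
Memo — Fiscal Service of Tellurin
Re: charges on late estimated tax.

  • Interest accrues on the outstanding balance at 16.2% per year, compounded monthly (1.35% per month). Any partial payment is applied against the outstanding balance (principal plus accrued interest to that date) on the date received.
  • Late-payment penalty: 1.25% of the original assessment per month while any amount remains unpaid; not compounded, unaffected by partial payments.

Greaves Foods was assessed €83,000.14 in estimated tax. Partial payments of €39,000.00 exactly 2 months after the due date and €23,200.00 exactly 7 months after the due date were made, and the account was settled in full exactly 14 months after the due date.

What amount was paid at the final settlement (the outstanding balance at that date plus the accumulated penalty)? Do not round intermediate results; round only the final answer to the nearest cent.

Balance at month 2: €83,000.1400 × (1 + 0.0135)^2 = €85,256.2706…
After €39,000.00 payment: €85,256.2706… − €39,000.00 = €46,256.2706…
Balance at month 7: €46,256.2706… × (1 + 0.0135)^5 = €49,464.0167…
After €23,200.00 payment: €49,464.0167… − €23,200.00 = €26,264.0167…
Balance at month 14: €26,264.0167… × (1 + 0.0135)^7 = €28,848.7776…
Penalty: 14 × 1.25% × €83,000.14 = €14,525.02…
Final settlement = outstanding balance + penalty = €28,848.7776… + €14,525.02… = €43,373.80

€43,373.80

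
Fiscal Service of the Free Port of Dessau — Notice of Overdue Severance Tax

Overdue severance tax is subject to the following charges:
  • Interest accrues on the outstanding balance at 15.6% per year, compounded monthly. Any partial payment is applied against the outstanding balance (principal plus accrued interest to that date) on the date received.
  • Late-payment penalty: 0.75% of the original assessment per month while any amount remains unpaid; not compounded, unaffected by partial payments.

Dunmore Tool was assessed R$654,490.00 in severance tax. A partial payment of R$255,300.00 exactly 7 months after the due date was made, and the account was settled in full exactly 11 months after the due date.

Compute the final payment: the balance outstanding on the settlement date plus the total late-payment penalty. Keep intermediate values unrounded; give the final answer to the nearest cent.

Monthly rate = 15.6% ÷ 12 = 1.3%
Balance at month 7: R$654,490.0000 × (1 + 0.013)^7 = R$716,422.3614…
After R$255,300.00 payment: R$716,422.3614… − R$255,300.00 = R$461,122.3614…
Balance at month 11: R$461,122.3614… × (1 + 0.013)^4 = R$485,572.3678…
Penalty: 11 × 0.75% × R$654,490.00 = R$53,995.43…
Final settlement = outstanding balance + penalty = R$485,572.3678… + R$53,995.43… = R$539,567.79

R$539,567.79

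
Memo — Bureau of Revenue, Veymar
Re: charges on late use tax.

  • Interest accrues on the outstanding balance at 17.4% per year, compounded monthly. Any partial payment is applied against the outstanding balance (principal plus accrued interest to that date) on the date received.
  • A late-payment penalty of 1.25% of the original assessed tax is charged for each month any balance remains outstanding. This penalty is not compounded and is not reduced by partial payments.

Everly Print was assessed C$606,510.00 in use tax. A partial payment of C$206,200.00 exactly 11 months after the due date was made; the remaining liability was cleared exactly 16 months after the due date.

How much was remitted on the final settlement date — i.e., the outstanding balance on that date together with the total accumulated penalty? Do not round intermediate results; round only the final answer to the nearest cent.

Monthly rate = 17.4% ÷ 12 = 1.45%
Balance at month 11: C$606,510.0000 × (1 + 0.0145)^11 = C$710,575.9934…
After C$206,200.00 payment: C$710,575.9934… − C$206,200.00 = C$504,375.9934…
Balance at month 16: C$504,375.9934… × (1 + 0.0145)^5 = C$542,019.1918…
Penalty: 16 × 1.25% × C$606,510.00 = C$121,302.00
Final settlement = outstanding balance + penalty = C$542,019.1918… + C$121,302.00 = C$663,321.19

C$663,321.19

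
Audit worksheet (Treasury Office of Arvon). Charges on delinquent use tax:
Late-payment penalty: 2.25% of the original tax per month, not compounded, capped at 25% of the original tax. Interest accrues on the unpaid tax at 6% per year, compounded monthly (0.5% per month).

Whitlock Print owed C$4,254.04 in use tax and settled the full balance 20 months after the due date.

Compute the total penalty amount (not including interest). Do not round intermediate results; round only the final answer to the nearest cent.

C$1,063.51

Penalty (uncapped): 20 × 2.25% × C$4,254.04 = C$1,914.32…; cap = 25% × C$4,254.04 = C$1,063.51 → penalty = C$1,063.51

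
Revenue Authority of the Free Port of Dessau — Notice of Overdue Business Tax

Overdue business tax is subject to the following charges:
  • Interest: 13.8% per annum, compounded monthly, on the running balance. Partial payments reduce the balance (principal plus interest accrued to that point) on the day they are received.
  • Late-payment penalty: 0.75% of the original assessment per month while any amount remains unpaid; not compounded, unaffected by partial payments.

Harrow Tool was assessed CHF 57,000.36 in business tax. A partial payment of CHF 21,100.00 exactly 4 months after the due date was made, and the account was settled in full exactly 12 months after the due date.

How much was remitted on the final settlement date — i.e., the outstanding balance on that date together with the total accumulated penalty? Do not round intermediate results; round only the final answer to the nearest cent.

CHF 47,392.39

Monthly rate = 13.8% ÷ 12 = 1.15%
Balance at month 4: CHF 57,000.3600 × (1 + 0.0115)^4 = CHF 59,667.9541…
After CHF 21,100.00 payment: CHF 59,667.9541… − CHF 21,100.00 = CHF 38,567.9541…
Balance at month 12: CHF 38,567.9541… × (1 + 0.0115)^8 = CHF 42,262.3555…
Penalty: 12 × 0.75% × CHF 57,000.36 = CHF 5,130.03…
Final settlement = outstanding balance + penalty = CHF 42,262.3555… + CHF 5,130.03… = CHF 47,392.39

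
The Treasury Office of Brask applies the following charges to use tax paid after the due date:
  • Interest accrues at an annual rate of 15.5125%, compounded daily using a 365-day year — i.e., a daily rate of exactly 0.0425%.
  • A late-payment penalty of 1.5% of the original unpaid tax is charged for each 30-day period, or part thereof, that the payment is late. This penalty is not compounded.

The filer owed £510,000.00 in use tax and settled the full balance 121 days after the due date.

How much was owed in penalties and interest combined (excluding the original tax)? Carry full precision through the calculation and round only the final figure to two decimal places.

£65,156.95

Penalty periods: ⌈121/30⌉ = 5; penalty = 5 × 1.5% × £510,000.00 = £38,250.00
Interest: £510,000.00 × ((1 + 0.000425)^121 − 1) = £510,000.00 × 0.05275872… = £26,906.9494…
Penalties + interest = £38,250.0000 + £26,906.9494… = £65,156.95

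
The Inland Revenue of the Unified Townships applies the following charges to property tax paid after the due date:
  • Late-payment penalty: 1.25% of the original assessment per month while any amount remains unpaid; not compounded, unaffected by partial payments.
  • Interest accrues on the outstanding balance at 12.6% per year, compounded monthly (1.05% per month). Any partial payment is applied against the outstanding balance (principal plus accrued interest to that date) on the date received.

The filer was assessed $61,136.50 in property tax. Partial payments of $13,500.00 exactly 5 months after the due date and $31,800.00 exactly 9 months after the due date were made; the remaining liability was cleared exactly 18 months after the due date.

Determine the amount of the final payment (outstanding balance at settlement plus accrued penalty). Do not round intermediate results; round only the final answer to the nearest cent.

$37,140.48

Balance at month 5: $61,136.5000 × (1 + 0.0105)^5 = $64,414.2807…
After $13,500.00 payment: $64,414.2807… − $13,500.00 = $50,914.2807…
Balance at month 9: $50,914.2807… × (1 + 0.0105)^4 = $53,086.5967…
After $31,800.00 payment: $53,086.5967… − $31,800.00 = $21,286.5967…
Balance at month 18: $21,286.5967… × (1 + 0.0105)^9 = $23,384.7694…
Penalty: 18 × 1.25% × $61,136.50 = $13,755.71…
Final settlement = outstanding balance + penalty = $23,384.7694… + $13,755.71… = $37,140.48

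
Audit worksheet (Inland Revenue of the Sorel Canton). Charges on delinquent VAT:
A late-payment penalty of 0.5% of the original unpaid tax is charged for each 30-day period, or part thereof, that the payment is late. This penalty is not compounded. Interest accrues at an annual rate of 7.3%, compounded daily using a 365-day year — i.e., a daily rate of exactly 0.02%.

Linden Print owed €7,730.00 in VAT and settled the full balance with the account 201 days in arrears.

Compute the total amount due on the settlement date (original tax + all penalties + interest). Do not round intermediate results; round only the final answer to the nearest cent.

€8,317.59

Penalty periods: ⌈201/30⌉ = 7; penalty = 7 × 0.5% × €7,730.00 = €270.55
Interest: €7,730.00 × ((1 + 0.0002)^201 − 1) = €7,730.00 × 0.04101477… = €317.0442…
Total = €7,730.00 + €270.5500 + €317.0442… = €8,317.59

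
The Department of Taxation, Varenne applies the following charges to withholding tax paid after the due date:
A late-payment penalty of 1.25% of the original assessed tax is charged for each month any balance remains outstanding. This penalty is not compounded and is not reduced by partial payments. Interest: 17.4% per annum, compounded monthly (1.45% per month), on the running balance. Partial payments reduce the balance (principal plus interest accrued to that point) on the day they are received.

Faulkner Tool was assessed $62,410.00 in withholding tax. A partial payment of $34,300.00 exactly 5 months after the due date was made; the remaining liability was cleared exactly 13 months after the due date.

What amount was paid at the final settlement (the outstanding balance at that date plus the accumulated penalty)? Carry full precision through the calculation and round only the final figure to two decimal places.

Balance at month 5: $62,410.0000 × (1 + 0.0145)^5 = $67,067.8585…
After $34,300.00 payment: $67,067.8585… − $34,300.00 = $32,767.8585…
Balance at month 13: $32,767.8585… × (1 + 0.0145)^8 = $36,767.5313…
Penalty: 13 × 1.25% × $62,410.00 = $10,141.63…
Final settlement = outstanding balance + penalty = $36,767.5313… + $10,141.63… = $46,909.16

$46,909.16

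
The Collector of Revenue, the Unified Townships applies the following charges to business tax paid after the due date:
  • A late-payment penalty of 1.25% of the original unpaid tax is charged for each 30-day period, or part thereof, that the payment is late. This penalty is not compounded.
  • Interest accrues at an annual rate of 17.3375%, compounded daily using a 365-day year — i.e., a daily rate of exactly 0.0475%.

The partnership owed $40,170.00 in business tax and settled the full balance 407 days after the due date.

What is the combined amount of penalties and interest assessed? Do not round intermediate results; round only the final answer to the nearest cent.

Penalty periods: ⌈407/30⌉ = 14; penalty = 14 × 1.25% × $40,170.00 = $7,029.75
Interest: $40,170.00 × ((1 + 0.000475)^407 − 1) = $40,170.00 × 0.21322136… = $8,565.1019…
Penalties + interest = $7,029.7500 + $8,565.1019… = $15,594.85

$15,594.85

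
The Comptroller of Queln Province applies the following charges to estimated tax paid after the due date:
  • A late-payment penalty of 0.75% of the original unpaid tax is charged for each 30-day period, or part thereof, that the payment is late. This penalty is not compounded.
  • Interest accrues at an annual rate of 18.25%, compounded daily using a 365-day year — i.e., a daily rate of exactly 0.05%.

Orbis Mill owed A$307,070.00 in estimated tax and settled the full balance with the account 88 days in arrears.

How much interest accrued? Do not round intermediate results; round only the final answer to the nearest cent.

A$13,809.20

Interest: A$307,070.00 × ((1 + 0.0005)^88 − 1) = A$307,070.00 × 0.04497086… = A$13,809.2032…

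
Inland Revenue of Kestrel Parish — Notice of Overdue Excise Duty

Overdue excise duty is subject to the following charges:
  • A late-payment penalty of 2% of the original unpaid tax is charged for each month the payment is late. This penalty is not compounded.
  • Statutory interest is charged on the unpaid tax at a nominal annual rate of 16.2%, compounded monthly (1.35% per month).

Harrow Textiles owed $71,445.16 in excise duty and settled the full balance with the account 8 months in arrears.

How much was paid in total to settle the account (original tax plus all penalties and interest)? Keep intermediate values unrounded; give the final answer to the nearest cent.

$90,967.06

Late-payment penalty: 8 × 2% × $71,445.16 = $11,431.23…
Interest: $71,445.16 × ((1 + 0.0135)^8 − 1) = $71,445.16 × 0.1132431… = $8,090.6736…
Total = $71,445.16 + $11,431.2256 + $8,090.6736… = $90,967.06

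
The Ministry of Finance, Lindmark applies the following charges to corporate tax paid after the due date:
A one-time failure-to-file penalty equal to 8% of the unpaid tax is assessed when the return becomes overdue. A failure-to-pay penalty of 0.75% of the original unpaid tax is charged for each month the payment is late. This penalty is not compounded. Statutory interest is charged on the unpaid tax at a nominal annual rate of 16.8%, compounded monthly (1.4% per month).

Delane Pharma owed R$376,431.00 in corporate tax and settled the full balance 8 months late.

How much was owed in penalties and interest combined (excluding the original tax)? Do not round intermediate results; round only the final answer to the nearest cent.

Failure-to-file penalty: 8% × R$376,431.00 = R$30,114.48
Failure-to-pay penalty = 0.75% × R$376,431.00 × 8 mo = R$22,585.86
Interest: R$376,431.00 × ((1 + 0.014)^8 − 1) = R$376,431.00 × 0.1176444… = R$44,284.9929…
Penalties + interest = R$52,700.3400 + R$44,284.9929… = R$96,985.33

R$96,985.33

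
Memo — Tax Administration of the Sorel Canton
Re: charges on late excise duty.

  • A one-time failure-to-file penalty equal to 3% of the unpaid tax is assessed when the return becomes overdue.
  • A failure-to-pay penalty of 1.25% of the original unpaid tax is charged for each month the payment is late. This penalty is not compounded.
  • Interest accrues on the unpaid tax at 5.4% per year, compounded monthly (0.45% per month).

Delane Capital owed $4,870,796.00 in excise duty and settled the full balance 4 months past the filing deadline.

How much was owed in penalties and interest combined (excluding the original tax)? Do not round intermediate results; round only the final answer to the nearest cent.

Failure-to-file penalty: 3% × $4,870,796.00 = $146,123.88
Failure-to-pay penalty: 4 × 1.25% × $4,870,796.00 = $243,539.80
Interest: $4,870,796.00 × ((1 + 0.0045)^4 − 1) = $4,870,796.00 × 0.0181219… = $88,267.9071…
Penalties + interest = $389,663.6800 + $88,267.9071… = $477,931.59

$477,931.59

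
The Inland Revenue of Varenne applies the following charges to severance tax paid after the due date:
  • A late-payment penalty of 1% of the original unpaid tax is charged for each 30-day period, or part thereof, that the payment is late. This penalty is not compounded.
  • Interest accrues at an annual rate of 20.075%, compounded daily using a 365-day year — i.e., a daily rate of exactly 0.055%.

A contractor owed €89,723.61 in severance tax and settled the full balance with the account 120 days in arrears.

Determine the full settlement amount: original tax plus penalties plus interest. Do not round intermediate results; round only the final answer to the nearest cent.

Penalty periods: ⌈120/30⌉ = 4; penalty = 4 × 1% × €89,723.61 = €3,588.94…
Interest: €89,723.61 × ((1 + 0.00055)^120 − 1) = €89,723.61 × 0.06820734… = €6,119.8084…
Total = €89,723.61 + €3,588.9444 + €6,119.8084… = €99,432.36

€99,432.36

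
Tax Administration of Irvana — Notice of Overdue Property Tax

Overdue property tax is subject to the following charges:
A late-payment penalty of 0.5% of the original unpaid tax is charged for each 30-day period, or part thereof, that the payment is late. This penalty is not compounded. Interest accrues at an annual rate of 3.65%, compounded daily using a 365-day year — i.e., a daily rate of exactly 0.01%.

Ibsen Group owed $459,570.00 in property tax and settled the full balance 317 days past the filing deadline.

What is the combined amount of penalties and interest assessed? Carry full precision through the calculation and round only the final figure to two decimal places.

$40,077.34

Penalty periods: ⌈317/30⌉ = 11; penalty = 11 × 0.5% × $459,570.00 = $25,276.35
Interest: $459,570.00 × ((1 + 0.0001)^317 − 1) = $459,570.00 × 0.03220616… = $14,800.9852…
Penalties + interest = $25,276.3500 + $14,800.9852… = $40,077.34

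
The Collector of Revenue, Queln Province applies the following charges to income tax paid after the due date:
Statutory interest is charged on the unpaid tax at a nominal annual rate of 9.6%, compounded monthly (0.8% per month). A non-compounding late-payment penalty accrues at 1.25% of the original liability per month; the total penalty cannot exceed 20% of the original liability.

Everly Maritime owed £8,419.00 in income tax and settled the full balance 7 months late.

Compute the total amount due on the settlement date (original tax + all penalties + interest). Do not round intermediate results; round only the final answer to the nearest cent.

Penalty: 7 × 1.25% × £8,419.00 = £736.66… (below the 20% cap of £1,683.80)
Interest: £8,419.00 × ((1 + 0.008)^7 − 1) = £8,419.00 × 0.0573621… = £482.9312…
Total = £8,419.00 + £736.6625 + £482.9312… = £9,638.59

£9,638.59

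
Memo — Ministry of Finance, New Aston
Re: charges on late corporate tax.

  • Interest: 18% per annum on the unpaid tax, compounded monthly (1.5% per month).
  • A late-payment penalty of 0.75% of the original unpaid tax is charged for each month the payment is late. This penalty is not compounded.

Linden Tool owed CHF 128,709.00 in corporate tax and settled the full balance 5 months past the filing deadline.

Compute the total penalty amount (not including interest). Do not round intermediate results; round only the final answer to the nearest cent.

CHF 4,826.59

Late-payment penalty = 0.75% × CHF 128,709.00 × 5 mo = CHF 4,826.59…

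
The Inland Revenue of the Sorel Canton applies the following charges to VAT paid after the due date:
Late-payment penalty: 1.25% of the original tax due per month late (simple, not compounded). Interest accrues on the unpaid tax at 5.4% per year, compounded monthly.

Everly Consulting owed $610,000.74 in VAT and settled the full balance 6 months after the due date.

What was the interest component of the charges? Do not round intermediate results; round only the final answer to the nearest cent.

Interest (5.4%/yr ÷ 12 = 0.45%/month): $610,000.74 × ((1 + 0.0045)^6 − 1) = $16,656.4232…

$16,656.42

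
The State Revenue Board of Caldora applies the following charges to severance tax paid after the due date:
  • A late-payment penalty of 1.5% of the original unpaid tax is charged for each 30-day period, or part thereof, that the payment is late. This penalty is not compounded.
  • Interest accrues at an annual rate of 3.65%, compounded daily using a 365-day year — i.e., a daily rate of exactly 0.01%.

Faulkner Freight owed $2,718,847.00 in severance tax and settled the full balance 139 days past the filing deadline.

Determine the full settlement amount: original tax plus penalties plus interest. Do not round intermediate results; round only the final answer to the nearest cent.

$2,960,814.46

Penalty periods: ⌈139/30⌉ = 5; penalty = 5 × 1.5% × $2,718,847.00 = $203,913.53…
Interest: $2,718,847.00 × ((1 + 0.0001)^139 − 1) = $2,718,847.00 × 0.01399635… = $38,053.9328…
Total = $2,718,847.00 + $203,913.5250 + $38,053.9328… = $2,960,814.46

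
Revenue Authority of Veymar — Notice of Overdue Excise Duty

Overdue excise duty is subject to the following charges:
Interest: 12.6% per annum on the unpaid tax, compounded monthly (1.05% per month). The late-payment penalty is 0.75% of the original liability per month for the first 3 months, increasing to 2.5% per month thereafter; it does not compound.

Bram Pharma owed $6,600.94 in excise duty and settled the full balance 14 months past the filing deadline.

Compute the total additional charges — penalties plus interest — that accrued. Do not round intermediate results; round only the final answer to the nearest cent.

$3,003.21

Penalty, months 1–3: 3 × 0.75% × $6,600.94 = $148.52…
Penalty, months 4–14: 11 × 2.5% × $6,600.94 = $1,815.26…
Interest: $6,600.94 × ((1 + 0.0105)^14 − 1) = $6,600.94 × 0.1574666… = $1,039.4273…
Penalties + interest = $1,963.7797… + $1,039.4273… = $3,003.21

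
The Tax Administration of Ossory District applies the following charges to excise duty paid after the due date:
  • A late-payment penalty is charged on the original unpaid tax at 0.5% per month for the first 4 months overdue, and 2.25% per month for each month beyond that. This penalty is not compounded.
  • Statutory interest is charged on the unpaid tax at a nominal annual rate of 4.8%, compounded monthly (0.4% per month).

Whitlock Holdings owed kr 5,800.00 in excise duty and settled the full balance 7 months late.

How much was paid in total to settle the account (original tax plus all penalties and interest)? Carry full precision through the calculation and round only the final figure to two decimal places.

Penalty, months 1–4: 4 × 0.5% × kr 5,800.00 = kr 116.00
Penalty, months 5–7: 3 × 2.25% × kr 5,800.00 = kr 391.50
Interest: kr 5,800.00 × ((1 + 0.004)^7 − 1) = kr 5,800.00 × 0.0283382… = kr 164.3618…
Total = kr 5,800.00 + kr 507.5000 + kr 164.3618… = kr 6,471.86

kr 6,471.86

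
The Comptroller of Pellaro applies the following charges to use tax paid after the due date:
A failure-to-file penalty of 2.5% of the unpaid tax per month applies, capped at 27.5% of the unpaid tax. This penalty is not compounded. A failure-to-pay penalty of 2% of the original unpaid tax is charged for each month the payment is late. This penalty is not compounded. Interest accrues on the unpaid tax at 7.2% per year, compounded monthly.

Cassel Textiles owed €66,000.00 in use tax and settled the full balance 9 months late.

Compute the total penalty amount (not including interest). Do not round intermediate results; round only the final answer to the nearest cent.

Failure-to-file: 9 × 2.5% × €66,000.00 = €14,850.00 (under the 27.5% cap)
Failure-to-pay penalty = 2% × €66,000.00 × 9 mo = €11,880.00
Total penalty = €14,850.00 + €11,880.00 = €26,730.00

€26,730.00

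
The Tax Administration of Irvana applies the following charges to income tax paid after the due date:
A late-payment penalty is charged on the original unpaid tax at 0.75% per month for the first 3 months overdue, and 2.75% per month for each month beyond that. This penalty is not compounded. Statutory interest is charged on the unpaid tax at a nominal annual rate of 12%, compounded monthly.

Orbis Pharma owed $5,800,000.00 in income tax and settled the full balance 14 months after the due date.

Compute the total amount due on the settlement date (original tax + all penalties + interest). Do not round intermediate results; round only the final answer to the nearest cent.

$8,551,950.44

Penalty, months 1–3: 3 × 0.75% × $5,800,000.00 = $130,500.00
Penalty, months 4–14: 11 × 2.75% × $5,800,000.00 = $1,754,500.00
Interest (12%/yr ÷ 12 = 1%/month): $5,800,000.00 × ((1 + 0.01)^14 − 1) = $866,950.4368…
Total = $5,800,000.00 + $1,885,000.0000 + $866,950.4368… = $8,551,950.44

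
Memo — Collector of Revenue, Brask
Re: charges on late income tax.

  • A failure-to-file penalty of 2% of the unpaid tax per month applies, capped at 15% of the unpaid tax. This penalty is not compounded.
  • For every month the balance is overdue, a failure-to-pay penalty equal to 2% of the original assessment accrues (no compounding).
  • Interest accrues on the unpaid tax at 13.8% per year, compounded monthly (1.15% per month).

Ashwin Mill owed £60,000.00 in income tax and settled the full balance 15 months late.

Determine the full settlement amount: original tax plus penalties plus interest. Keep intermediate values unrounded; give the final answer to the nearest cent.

£98,226.16

Failure-to-file: 15 × 2% × £60,000.00 = £18,000.00, capped at 15% × £60,000.00 = £9,000.00
Failure-to-pay penalty: 15 × 2% × £60,000.00 = £18,000.00
Interest: £60,000.00 × ((1 + 0.0115)^15 − 1) = £60,000.00 × 0.1871027… = £11,226.1643…
Total = £60,000.00 + £27,000.0000 + £11,226.1643… = £98,226.16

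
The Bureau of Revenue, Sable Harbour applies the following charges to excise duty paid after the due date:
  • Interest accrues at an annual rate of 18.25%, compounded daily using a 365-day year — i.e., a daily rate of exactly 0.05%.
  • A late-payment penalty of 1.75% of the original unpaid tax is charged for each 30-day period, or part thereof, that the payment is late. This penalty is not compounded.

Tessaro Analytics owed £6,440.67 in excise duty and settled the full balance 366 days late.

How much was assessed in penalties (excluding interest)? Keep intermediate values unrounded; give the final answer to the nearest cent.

Penalty periods: ⌈366/30⌉ = 13; penalty = 13 × 1.75% × £6,440.67 = £1,465.25…

£1,465.25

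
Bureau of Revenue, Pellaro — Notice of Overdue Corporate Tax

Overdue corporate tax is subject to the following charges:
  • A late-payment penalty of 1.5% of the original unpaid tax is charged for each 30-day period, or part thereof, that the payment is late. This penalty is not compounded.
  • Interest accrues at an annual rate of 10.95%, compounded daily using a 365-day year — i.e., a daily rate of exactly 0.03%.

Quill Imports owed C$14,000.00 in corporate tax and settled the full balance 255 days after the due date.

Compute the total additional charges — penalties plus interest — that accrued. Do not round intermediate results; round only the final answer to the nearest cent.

Penalty periods: ⌈255/30⌉ = 9; penalty = 9 × 1.5% × C$14,000.00 = C$1,890.00
Interest: C$14,000.00 × ((1 + 0.0003)^255 − 1) = C$14,000.00 × 0.07948981… = C$1,112.8573…
Penalties + interest = C$1,890.0000 + C$1,112.8573… = C$3,002.86

C$3,002.86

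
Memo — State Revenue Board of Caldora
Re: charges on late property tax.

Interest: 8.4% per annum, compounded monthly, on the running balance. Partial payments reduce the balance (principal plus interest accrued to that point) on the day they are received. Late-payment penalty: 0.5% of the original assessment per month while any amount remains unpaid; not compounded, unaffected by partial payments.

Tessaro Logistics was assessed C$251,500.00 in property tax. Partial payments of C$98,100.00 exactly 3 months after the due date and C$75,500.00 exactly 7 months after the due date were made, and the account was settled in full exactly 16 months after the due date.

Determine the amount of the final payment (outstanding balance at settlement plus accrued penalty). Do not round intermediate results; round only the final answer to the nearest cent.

Monthly rate = 8.4% ÷ 12 = 0.7%
Balance at month 3: C$251,500.0000 × (1 + 0.007)^3 = C$256,818.5568…
After C$98,100.00 payment: C$256,818.5568… − C$98,100.00 = C$158,718.5568…
Balance at month 7: C$158,718.5568… × (1 + 0.007)^4 = C$163,209.5578…
After C$75,500.00 payment: C$163,209.5578… − C$75,500.00 = C$87,709.5578…
Balance at month 16: C$87,709.5578… × (1 + 0.007)^9 = C$93,392.5334…
Penalty: 16 × 0.5% × C$251,500.00 = C$20,120.00
Final settlement = outstanding balance + penalty = C$93,392.5334… + C$20,120.00 = C$113,512.53

C$113,512.53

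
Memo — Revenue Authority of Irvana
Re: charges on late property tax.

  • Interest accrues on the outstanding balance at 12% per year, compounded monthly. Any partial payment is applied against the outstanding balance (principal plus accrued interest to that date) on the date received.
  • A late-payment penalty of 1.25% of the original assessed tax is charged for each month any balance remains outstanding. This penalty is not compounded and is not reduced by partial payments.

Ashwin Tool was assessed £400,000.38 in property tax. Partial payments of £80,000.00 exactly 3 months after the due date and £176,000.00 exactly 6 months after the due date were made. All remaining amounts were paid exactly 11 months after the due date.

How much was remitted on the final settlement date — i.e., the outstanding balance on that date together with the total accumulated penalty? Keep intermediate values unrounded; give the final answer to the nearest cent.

£229,661.51

Monthly rate = 12% ÷ 12 = 1%
Balance at month 3: £400,000.3800 × (1 + 0.01)^3 = £412,120.7915…
After £80,000.00 payment: £412,120.7915… − £80,000.00 = £332,120.7915…
Balance at month 6: £332,120.7915… × (1 + 0.01)^3 = £342,184.3836…
After £176,000.00 payment: £342,184.3836… − £176,000.00 = £166,184.3836…
Balance at month 11: £166,184.3836… × (1 + 0.01)^5 = £174,661.4574…
Penalty: 11 × 1.25% × £400,000.38 = £55,000.05…
Final settlement = outstanding balance + penalty = £174,661.4574… + £55,000.05… = £229,661.51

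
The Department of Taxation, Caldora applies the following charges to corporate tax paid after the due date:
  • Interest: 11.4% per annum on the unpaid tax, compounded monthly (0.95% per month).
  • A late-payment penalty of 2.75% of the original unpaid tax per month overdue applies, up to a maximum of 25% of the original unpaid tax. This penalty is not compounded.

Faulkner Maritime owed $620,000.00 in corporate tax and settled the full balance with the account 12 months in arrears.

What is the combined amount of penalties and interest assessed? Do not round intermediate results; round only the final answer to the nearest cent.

$229,492.51

Penalty (uncapped): 12 × 2.75% × $620,000.00 = $204,600.00; cap = 25% × $620,000.00 = $155,000.00 → penalty = $155,000.00
Interest: $620,000.00 × ((1 + 0.0095)^12 − 1) = $620,000.00 × 0.1201492… = $74,492.5141…
Penalties + interest = $155,000.0000 + $74,492.5141… = $229,492.51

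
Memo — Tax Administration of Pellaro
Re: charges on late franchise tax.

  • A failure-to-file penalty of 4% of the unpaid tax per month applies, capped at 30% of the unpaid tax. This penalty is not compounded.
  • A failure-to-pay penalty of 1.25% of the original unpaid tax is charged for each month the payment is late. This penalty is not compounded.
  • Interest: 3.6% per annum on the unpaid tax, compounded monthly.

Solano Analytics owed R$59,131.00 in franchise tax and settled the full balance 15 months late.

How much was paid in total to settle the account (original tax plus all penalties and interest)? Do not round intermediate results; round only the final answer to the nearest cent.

Failure-to-file: 15 × 4% × R$59,131.00 = R$35,478.60, capped at 30% × R$59,131.00 = R$17,739.30
Failure-to-pay penalty = 1.25% × R$59,131.00 × 15 mo = R$11,087.06…
Interest (3.6%/yr ÷ 12 = 0.3%/month): R$59,131.00 × ((1 + 0.003)^15 − 1) = R$2,717.5068…
Total = R$59,131.00 + R$28,826.3625 + R$2,717.5068… = R$90,674.87

R$90,674.87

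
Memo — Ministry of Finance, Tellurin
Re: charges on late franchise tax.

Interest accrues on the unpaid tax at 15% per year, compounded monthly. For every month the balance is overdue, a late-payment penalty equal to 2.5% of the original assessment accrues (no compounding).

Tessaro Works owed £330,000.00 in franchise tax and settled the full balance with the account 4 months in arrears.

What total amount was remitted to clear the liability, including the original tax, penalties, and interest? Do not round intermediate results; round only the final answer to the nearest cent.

Late-payment penalty = 2.5% × £330,000.00 × 4 mo = £33,000.00
Interest (15%/yr ÷ 12 = 1.25%/month): £330,000.00 × ((1 + 0.0125)^4 − 1) = £16,811.9612…
Total = £330,000.00 + £33,000.0000 + £16,811.9612… = £379,811.96

£379,811.96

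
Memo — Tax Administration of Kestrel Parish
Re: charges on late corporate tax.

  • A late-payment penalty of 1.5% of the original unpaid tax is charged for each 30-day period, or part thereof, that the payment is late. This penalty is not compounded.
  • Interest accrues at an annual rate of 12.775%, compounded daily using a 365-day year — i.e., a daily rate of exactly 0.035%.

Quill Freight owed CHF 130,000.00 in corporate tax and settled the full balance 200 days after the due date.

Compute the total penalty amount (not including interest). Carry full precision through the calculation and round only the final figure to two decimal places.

Penalty periods: ⌈200/30⌉ = 7; penalty = 7 × 1.5% × CHF 130,000.00 = CHF 13,650.00

CHF 13,650.00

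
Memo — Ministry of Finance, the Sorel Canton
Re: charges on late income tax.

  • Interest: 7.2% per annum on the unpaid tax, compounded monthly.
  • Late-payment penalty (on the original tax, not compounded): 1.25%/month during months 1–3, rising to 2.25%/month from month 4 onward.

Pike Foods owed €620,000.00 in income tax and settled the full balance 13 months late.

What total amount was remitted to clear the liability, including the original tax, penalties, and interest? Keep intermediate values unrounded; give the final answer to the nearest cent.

€832,889.84

Penalty, months 1–3: 3 × 1.25% × €620,000.00 = €23,250.00
Penalty, months 4–13: 10 × 2.25% × €620,000.00 = €139,500.00
Interest (7.2%/yr ÷ 12 = 0.6%/month): €620,000.00 × ((1 + 0.006)^13 − 1) = €50,139.8419…
Total = €620,000.00 + €162,750.0000 + €50,139.8419… = €832,889.84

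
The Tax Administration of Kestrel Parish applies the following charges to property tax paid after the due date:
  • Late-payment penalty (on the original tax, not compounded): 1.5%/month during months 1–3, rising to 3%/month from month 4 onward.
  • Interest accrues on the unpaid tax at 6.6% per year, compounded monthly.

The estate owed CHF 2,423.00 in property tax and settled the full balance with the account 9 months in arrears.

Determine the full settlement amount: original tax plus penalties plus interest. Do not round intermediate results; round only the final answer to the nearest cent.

Penalty, months 1–3: 3 × 1.5% × CHF 2,423.00 = CHF 109.04…
Penalty, months 4–9: 6 × 3% × CHF 2,423.00 = CHF 436.14
Interest (6.6%/yr ÷ 12 = 0.55%/month): CHF 2,423.00 × ((1 + 0.0055)^9 − 1) = CHF 122.6113…
Total = CHF 2,423.00 + CHF 545.1750 + CHF 122.6113… = CHF 3,090.79

CHF 3,090.79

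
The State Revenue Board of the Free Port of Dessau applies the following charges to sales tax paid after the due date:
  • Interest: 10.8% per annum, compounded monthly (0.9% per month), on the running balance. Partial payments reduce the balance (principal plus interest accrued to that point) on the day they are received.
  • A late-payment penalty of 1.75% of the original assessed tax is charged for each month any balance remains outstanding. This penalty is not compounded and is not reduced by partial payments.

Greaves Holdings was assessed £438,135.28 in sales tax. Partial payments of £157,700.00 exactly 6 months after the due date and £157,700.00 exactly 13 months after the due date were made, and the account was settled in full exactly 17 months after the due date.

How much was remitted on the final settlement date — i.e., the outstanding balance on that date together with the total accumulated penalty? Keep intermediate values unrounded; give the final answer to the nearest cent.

Balance at month 6: £438,135.2800 × (1 + 0.009)^6 = £462,333.3508…
After £157,700.00 payment: £462,333.3508… − £157,700.00 = £304,633.3508…
Balance at month 13: £304,633.3508… × (1 + 0.009)^7 = £324,351.2763…
After £157,700.00 payment: £324,351.2763… − £157,700.00 = £166,651.2763…
Balance at month 17: £166,651.2763… × (1 + 0.009)^4 = £172,732.2018…
Penalty: 17 × 1.75% × £438,135.28 = £130,345.25…
Final settlement = outstanding balance + penalty = £172,732.2018… + £130,345.25… = £303,077.45

£303,077.45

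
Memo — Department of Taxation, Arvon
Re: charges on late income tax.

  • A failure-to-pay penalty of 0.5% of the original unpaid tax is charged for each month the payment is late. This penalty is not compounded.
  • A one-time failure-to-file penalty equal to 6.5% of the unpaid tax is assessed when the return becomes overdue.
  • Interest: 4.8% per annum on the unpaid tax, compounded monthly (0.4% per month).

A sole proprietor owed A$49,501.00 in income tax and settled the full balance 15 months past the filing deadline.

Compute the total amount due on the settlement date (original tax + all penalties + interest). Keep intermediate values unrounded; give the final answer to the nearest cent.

A$59,485.82

Failure-to-file penalty: 6.5% × A$49,501.00 = A$3,217.57…
Failure-to-pay penalty = 0.5% × A$49,501.00 × 15 mo = A$3,712.58…
Interest: A$49,501.00 × ((1 + 0.004)^15 − 1) = A$49,501.00 × 0.0617095… = A$3,054.6806…
Total = A$49,501.00 + A$6,930.1400 + A$3,054.6806… = A$59,485.82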